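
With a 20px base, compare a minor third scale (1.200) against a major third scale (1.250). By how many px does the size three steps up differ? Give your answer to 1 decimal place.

4.5px

Minor third: 20.0 × 1.200³ = 34.560px
Major third: 20.0 × 1.250³ = 39.062px
Difference: 39.062 − 34.560 = 4.502px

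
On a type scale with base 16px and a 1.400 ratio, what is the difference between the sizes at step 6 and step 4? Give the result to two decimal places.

59.01px

Step 4: 16.0 × 1.400⁴ = 61.4656px
Step 6: 16.0 × 1.400⁶ = 120.4726px
Difference: 120.4726 − 61.4656 = 59.0070px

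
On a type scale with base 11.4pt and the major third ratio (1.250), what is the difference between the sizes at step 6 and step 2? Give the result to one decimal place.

Step 2: 11.4 × 1.250² = 17.812pt
Step 6: 11.4 × 1.250⁶ = 43.488pt
Difference: 43.488 − 17.812 = 25.676pt

25.7pt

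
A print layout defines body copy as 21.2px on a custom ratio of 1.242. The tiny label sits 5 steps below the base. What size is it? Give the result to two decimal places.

21.2 ÷ 1.242⁵ = 21.2 ÷ 2.95534 ≈ 7.17

7.17px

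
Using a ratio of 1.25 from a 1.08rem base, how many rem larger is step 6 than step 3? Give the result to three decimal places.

2.010rem

Step 3: 1.08 × 1.25³ = 2.10938rem
Step 6: 1.08 × 1.25⁶ = 4.11987rem
Difference: 4.11987 − 2.10938 = 2.01049rem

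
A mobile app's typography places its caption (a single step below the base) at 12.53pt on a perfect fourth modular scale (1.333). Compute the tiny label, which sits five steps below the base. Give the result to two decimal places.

Moving from step -1 to step -5 is 4 steps down, so divide by r⁴.
12.53 ÷ 1.333⁴ = 12.53 ÷ 3.15733 ≈ 3.969

3.97pt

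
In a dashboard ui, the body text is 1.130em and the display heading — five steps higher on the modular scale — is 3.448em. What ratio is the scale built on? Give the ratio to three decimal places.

r⁵ = 3.448 / 1.130, so r = (3.448/1.130)^(1/5).
r = 3.0513^(1/5) ≈ 1.2500

1.250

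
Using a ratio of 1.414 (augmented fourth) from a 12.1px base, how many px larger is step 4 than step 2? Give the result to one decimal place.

24.2px

Step 2: 12.1 × 1.414² = 24.193px
Step 4: 12.1 × 1.414⁴ = 48.371px
Difference: 48.371 − 24.193 = 24.178px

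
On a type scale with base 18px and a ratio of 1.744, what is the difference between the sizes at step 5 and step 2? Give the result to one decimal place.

235.7px

Step 2: 18.0 × 1.744² = 54.748px
Step 5: 18.0 × 1.744⁵ = 290.406px
Difference: 290.406 − 54.748 = 235.658px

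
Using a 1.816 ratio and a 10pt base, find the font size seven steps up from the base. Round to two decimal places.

A modular type scale is a geometric sequence: sizeₙ = base × rⁿ.
10.0 × 1.816⁷ = 10.0 × 65.13447 ≈ 651.34

651.34pt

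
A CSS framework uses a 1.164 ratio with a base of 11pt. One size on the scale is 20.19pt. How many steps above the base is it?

4

1.164ⁿ = 20.19 / 11 = 1.8355
n = ln(1.8355) / ln(1.164) = 0.6073 / 0.1519 ≈ 4.00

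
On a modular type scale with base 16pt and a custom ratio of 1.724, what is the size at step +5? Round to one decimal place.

Each step on a modular scale multiplies by the ratio, so the size n steps from the base is base × ratioⁿ.
16.0 × 1.724⁵ = 16.0 × 15.22952 ≈ 243.67

243.7pt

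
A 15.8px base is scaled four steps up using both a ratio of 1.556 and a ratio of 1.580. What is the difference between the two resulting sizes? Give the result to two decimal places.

5.85px

At 1.556: 15.8 × 1.556⁴ = 92.6180px
At 1.580: 15.8 × 1.580⁴ = 98.4658px
Difference: 98.4658 − 92.6180 = 5.8478px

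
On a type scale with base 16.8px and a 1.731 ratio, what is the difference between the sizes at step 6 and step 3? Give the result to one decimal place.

364.8px

Step 3: 16.8 × 1.731³ = 87.137px
Step 6: 16.8 × 1.731⁶ = 451.951px
Difference: 451.951 − 87.137 = 364.814px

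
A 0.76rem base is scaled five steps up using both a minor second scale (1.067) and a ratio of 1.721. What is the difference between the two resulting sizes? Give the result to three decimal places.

10.423rem

Minor second: 0.76 × 1.067⁵ = 1.05108rem
At 1.721: 0.76 × 1.721⁵ = 11.47408rem
Difference: 11.47408 − 1.05108 = 10.42300rem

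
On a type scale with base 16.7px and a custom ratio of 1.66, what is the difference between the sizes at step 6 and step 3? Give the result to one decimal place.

273.0px

Step 3: 16.7 × 1.66³ = 76.391px
Step 6: 16.7 × 1.66⁶ = 349.434px
Difference: 349.434 − 76.391 = 273.043px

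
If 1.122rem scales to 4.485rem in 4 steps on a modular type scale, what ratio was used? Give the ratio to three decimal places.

The ratio satisfies 1.122 × r⁴ = 4.485, so r = (4.485 / 1.122)^(1/4).
r = 3.9973^(1/4) ≈ 1.4140

1.414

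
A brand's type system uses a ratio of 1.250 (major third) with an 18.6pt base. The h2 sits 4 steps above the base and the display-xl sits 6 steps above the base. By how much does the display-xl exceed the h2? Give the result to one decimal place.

Step 4: 18.6 × 1.250⁴ = 45.410pt
Step 6: 18.6 × 1.250⁶ = 70.953pt
Difference: 70.953 − 45.410 = 25.543pt

25.5pt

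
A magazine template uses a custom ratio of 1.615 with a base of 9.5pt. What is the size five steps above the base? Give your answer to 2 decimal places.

A modular type scale is a geometric sequence: sizeₙ = base × rⁿ.
9.5 × 1.615⁵ = 9.5 × 10.98658 ≈ 104.37

104.37pt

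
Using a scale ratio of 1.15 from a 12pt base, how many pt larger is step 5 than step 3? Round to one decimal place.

Step 3: 12.0 × 1.15³ = 18.250pt
Step 5: 12.0 × 1.15⁵ = 24.136pt
Difference: 24.136 − 18.250 = 5.886pt

5.9pt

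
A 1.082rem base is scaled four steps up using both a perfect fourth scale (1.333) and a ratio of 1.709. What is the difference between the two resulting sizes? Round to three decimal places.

Perfect fourth: 1.082 × 1.333⁴ = 3.41624rem
At 1.709: 1.082 × 1.709⁴ = 9.22987rem
Difference: 9.22987 − 3.41624 = 5.81363rem

5.814rem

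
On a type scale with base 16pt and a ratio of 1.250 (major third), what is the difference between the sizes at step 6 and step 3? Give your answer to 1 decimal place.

29.8pt

Step 3: 16.0 × 1.250³ = 31.250pt
Step 6: 16.0 × 1.250⁶ = 61.035pt
Difference: 61.035 − 31.250 = 29.785pt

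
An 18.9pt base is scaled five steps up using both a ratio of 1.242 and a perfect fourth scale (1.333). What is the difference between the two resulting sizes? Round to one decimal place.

At 1.242: 18.9 × 1.242⁵ = 55.856pt
Perfect fourth: 18.9 × 1.333⁵ = 79.545pt
Difference: 79.545 − 55.856 = 23.689pt

23.7pt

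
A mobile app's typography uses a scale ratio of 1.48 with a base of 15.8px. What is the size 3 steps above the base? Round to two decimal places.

51.22px

15.8 × 1.48³ = 15.8 × 3.24179 ≈ 51.22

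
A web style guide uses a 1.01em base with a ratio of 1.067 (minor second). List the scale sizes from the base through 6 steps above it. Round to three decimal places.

Step 0: 1.01em
Step 1: 1.01 × 1.067 = 1.078
Step 2: 1.01 × 1.067² = 1.150
Step 3: 1.01 × 1.067³ = 1.227
Step 4: 1.01 × 1.067⁴ = 1.309
Step 5: 1.01 × 1.067⁵ = 1.397
Step 6: 1.01 × 1.067⁶ = 1.490

1.010em, 1.078em, 1.150em, 1.227em, 1.309em, 1.397em, 1.490em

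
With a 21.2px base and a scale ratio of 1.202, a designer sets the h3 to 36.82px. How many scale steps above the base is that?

3

1.202ⁿ = 36.82 / 21.2 = 1.7368
n = ln(1.7368) / ln(1.202) = 0.5520 / 0.1840 ≈ 3.00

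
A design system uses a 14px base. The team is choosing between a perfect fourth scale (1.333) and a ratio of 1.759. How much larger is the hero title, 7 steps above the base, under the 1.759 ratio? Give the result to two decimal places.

Perfect fourth: 14.0 × 1.333⁷ = 104.6982px
At 1.759: 14.0 × 1.759⁷ = 729.4389px
Difference: 729.4389 − 104.6982 = 624.7407px

624.74px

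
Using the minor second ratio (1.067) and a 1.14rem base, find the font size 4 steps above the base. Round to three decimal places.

Each step on a modular scale multiplies by the ratio, so the size n steps from the base is base × ratioⁿ.
1.14 × 1.067⁴ = 1.14 × 1.29616 ≈ 1.478

1.478rem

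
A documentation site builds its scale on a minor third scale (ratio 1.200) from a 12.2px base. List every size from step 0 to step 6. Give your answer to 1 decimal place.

12.2px, 14.6px, 17.6px, 21.1px, 25.3px, 30.4px, 36.4px

Step 0: 12.2px
Step 1: 12.2 × 1.200 = 14.6
Step 2: 12.2 × 1.200² = 17.6
Step 3: 12.2 × 1.200³ = 21.1
Step 4: 12.2 × 1.200⁴ = 25.3
Step 5: 12.2 × 1.200⁵ = 30.4
Step 6: 12.2 × 1.200⁶ = 36.4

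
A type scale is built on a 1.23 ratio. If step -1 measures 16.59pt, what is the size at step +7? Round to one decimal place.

16.59 × 1.23⁸ = 16.59 × 5.23891 ≈ 86.914

86.9pt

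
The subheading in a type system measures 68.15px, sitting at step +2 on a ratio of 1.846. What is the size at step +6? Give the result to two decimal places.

791.39px

Moving from step +2 to step +6 is 4 steps up, so multiply by r⁴.
68.15 × 1.846⁴ = 68.15 × 11.61253 ≈ 791.394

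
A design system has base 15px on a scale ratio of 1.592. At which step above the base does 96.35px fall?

4

1.592ⁿ = 96.35 / 15 = 6.4233
n = ln(6.4233) / ln(1.592) = 1.8599 / 0.4650 ≈ 4.00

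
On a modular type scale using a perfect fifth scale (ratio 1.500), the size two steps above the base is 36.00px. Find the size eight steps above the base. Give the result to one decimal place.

410.1px

36.00 × 1.500⁶ = 36.00 × 11.39062 ≈ 410.062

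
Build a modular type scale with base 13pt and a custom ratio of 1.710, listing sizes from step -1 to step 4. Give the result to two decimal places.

7.60pt, 13.00pt, 22.23pt, 38.01pt, 65.00pt, 111.15pt

Step -1: 13.0 ÷ 1.710 = 7.60
Step 0: 13pt
Step 1: 13.0 × 1.710 = 22.23
Step 2: 13.0 × 1.710² = 38.01
Step 3: 13.0 × 1.710³ = 65.00
Step 4: 13.0 × 1.710⁴ = 111.15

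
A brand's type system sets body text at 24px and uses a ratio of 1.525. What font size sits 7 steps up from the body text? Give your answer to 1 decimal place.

460.4px

Each step on a modular scale multiplies by the ratio, so the size n steps from the base is base × ratioⁿ.
24.0 × 1.525⁷ = 24.0 × 19.18178 ≈ 460.36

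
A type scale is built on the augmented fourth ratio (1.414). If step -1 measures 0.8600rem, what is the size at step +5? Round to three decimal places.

6.874rem

0.8600 × 1.414⁶ = 0.8600 × 7.99275 ≈ 6.874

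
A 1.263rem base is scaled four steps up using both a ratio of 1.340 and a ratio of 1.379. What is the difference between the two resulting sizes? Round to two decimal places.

0.50rem

At 1.340: 1.263 × 1.340⁴ = 4.0721rem
At 1.379: 1.263 × 1.379⁴ = 4.5673rem
Difference: 4.5673 − 4.0721 = 0.4952rem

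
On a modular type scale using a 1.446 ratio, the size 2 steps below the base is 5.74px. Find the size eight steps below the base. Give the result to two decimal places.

The gap is -8 − (-2) = -6 steps, so the factor is 1.446^-6.
5.74 ÷ 1.446⁶ = 5.74 ÷ 9.14134 ≈ 0.628

0.63px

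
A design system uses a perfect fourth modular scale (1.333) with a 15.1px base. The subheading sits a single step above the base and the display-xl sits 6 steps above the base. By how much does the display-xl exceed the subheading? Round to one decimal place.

Step 1: 15.1 × 1.333 = 20.128px
Step 6: 15.1 × 1.333⁶ = 84.715px
Difference: 84.715 − 20.128 = 64.587px

64.6px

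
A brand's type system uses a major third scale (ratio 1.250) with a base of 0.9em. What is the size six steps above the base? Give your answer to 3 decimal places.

3.433em

A modular type scale is a geometric sequence: sizeₙ = base × rⁿ.
0.9 × 1.250⁶ = 0.9 × 3.81470 ≈ 3.433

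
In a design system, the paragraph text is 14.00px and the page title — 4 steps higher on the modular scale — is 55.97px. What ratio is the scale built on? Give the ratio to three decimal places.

1.414

r⁴ = 55.97 / 14.00, so r = (55.97/14.00)^(1/4).
r = 3.9979^(1/4) ≈ 1.4140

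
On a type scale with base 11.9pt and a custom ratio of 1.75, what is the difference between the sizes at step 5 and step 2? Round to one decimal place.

158.9pt

Step 2: 11.9 × 1.75² = 36.444pt
Step 5: 11.9 × 1.75⁵ = 195.316pt
Difference: 195.316 − 36.444 = 158.872pt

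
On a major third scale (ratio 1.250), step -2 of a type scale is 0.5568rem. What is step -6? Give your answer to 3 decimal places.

The gap is -6 − (-2) = -4 steps, so the factor is 1.250^-4.
0.5568 ÷ 1.250⁴ = 0.5568 ÷ 2.44141 ≈ 0.228

0.228rem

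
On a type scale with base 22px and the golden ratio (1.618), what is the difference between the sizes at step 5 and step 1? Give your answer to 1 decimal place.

208.4px

Step 1: 22.0 × 1.618 = 35.596px
Step 5: 22.0 × 1.618⁵ = 243.958px
Difference: 243.958 − 35.596 = 208.362px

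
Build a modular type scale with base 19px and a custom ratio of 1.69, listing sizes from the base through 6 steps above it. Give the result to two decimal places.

Step 0: 19px
Step 1: 19.0 × 1.69 = 32.11
Step 2: 19.0 × 1.69² = 54.27
Step 3: 19.0 × 1.69³ = 91.71
Step 4: 19.0 × 1.69⁴ = 154.99
Step 5: 19.0 × 1.69⁵ = 261.93
Step 6: 19.0 × 1.69⁶ = 442.66

19.00px, 32.11px, 54.27px, 91.71px, 154.99px, 261.93px, 442.66px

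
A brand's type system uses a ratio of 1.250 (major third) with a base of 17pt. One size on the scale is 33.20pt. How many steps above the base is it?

3

1.250ⁿ = 33.20 / 17 = 1.9529
n = ln(1.9529) / ln(1.250) = 0.6693 / 0.2231 ≈ 3.00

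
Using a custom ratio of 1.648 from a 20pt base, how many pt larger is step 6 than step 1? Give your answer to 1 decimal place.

Step 1: 20.0 × 1.648 = 32.960pt
Step 6: 20.0 × 1.648⁶ = 400.657pt
Difference: 400.657 − 32.960 = 367.697pt

367.7pt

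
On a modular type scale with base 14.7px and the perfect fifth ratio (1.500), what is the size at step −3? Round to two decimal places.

Every step multiplies by the scale ratio.
14.7 ÷ 1.500³ = 14.7 ÷ 3.37500 ≈ 4.36

4.36px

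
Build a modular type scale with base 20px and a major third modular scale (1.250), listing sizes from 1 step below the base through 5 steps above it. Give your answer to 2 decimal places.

16.00px, 20.00px, 25.00px, 31.25px, 39.06px, 48.83px, 61.04px

Step -1: 20.0 ÷ 1.250 = 16.00
Step 0: 20px
Step 1: 20.0 × 1.250 = 25.00
Step 2: 20.0 × 1.250² = 31.25
Step 3: 20.0 × 1.250³ = 39.06
Step 4: 20.0 × 1.250⁴ = 48.83
Step 5: 20.0 × 1.250⁵ = 61.04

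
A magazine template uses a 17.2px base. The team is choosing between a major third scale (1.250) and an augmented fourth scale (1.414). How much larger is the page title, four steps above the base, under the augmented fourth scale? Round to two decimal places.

26.77px

Major third: 17.2 × 1.250⁴ = 41.9922px
Augmented fourth: 17.2 × 1.414⁴ = 68.7585px
Difference: 68.7585 − 41.9922 = 26.7663px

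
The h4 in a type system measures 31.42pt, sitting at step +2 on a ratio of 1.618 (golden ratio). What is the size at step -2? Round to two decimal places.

Moving from step +2 to step -2 is 4 steps down, so divide by r⁴.
31.42 ÷ 1.618⁴ = 31.42 ÷ 6.85353 ≈ 4.585

4.58pt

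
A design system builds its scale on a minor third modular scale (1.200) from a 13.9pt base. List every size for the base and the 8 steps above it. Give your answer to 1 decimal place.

Step 0: 13.9pt
Step 1: 13.9 × 1.200 = 16.7
Step 2: 13.9 × 1.200² = 20.0
Step 3: 13.9 × 1.200³ = 24.0
Step 4: 13.9 × 1.200⁴ = 28.8
Step 5: 13.9 × 1.200⁵ = 34.6
Step 6: 13.9 × 1.200⁶ = 41.5
Step 7: 13.9 × 1.200⁷ = 49.8
Step 8: 13.9 × 1.200⁸ = 59.8

13.9pt, 16.7pt, 20.0pt, 24.0pt, 28.8pt, 34.6pt, 41.5pt, 49.8pt, 59.8pt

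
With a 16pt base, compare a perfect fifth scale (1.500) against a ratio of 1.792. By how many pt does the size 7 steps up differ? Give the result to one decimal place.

Perfect fifth: 16.0 × 1.500⁷ = 273.375pt
At 1.792: 16.0 × 1.792⁷ = 949.480pt
Difference: 949.480 − 273.375 = 676.105pt

676.1pt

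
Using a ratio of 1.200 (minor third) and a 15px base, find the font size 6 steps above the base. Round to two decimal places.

44.79px

A modular type scale is a geometric sequence: sizeₙ = base × rⁿ.
15.0 × 1.200⁶ = 15.0 × 2.98598 ≈ 44.79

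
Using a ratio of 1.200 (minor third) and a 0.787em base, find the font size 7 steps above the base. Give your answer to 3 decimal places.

Every step multiplies by the scale ratio.
0.787 × 1.200⁷ = 0.787 × 3.58318 ≈ 2.820

2.820em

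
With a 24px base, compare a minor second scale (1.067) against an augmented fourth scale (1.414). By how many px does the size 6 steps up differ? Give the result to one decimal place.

156.4px

Minor second: 24.0 × 1.067⁶ = 35.416px
Augmented fourth: 24.0 × 1.414⁶ = 191.826px
Difference: 191.826 − 35.416 = 156.410px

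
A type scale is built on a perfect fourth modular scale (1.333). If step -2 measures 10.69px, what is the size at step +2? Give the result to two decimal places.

33.75px

10.69 × 1.333⁴ = 10.69 × 3.15733 ≈ 33.752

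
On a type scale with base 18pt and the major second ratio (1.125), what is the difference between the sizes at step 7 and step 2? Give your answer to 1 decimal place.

18.3pt

Step 2: 18.0 × 1.125² = 22.781pt
Step 7: 18.0 × 1.125⁷ = 41.053pt
Difference: 41.053 − 22.781 = 18.272pt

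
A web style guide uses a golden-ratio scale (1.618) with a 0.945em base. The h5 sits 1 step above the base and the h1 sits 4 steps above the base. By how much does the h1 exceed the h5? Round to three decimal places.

4.948em

Step 1: 0.945 × 1.618 = 1.52901em
Step 4: 0.945 × 1.618⁴ = 6.47658em
Difference: 6.47658 − 1.52901 = 4.94757em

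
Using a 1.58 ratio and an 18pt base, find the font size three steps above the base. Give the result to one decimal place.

Every step multiplies by the scale ratio.
18.0 × 1.58³ = 18.0 × 3.94431 ≈ 71.00

71.0pt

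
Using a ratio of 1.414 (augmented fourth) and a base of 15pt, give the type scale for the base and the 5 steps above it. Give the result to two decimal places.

Step 0: 15pt
Step 1: 15.0 × 1.414 = 21.21
Step 2: 15.0 × 1.414² = 29.99
Step 3: 15.0 × 1.414³ = 42.41
Step 4: 15.0 × 1.414⁴ = 59.96
Step 5: 15.0 × 1.414⁵ = 84.79

15.00pt, 21.21pt, 29.99pt, 42.41pt, 59.96pt, 84.79pt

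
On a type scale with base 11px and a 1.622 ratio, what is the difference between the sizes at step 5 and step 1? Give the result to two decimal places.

105.65px

Step 1: 11.0 × 1.622 = 17.8420px
Step 5: 11.0 × 1.622⁵ = 123.4943px
Difference: 123.4943 − 17.8420 = 105.6523px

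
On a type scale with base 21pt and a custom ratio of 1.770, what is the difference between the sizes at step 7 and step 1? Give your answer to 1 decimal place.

1105.8pt

Step 1: 21.0 × 1.770 = 37.170pt
Step 7: 21.0 × 1.770⁷ = 1142.963pt
Difference: 1142.963 − 37.170 = 1105.793pt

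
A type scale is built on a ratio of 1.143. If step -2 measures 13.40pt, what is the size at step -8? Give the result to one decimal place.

6.0pt

The gap is -8 − (-2) = -6 steps, so the factor is 1.143^-6.
13.40 ÷ 1.143⁶ = 13.40 ÷ 2.22986 ≈ 6.009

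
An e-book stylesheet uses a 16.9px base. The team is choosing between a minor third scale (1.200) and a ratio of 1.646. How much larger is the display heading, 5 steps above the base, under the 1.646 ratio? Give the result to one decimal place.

162.1px

Minor third: 16.9 × 1.200⁵ = 42.053px
At 1.646: 16.9 × 1.646⁵ = 204.191px
Difference: 204.191 − 42.053 = 162.138px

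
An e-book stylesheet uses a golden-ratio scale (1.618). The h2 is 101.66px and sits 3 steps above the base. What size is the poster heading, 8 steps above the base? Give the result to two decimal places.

101.66 × 1.618⁵ = 101.66 × 11.08901 ≈ 1127.308

1127.31px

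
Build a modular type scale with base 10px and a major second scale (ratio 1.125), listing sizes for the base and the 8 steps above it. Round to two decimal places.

10.00px, 11.25px, 12.66px, 14.24px, 16.02px, 18.02px, 20.27px, 22.81px, 25.66px

Step 0: 10px
Step 1: 10.0 × 1.125 = 11.25
Step 2: 10.0 × 1.125² = 12.66
Step 3: 10.0 × 1.125³ = 14.24
Step 4: 10.0 × 1.125⁴ = 16.02
Step 5: 10.0 × 1.125⁵ = 18.02
Step 6: 10.0 × 1.125⁶ = 20.27
Step 7: 10.0 × 1.125⁷ = 22.81
Step 8: 10.0 × 1.125⁸ = 25.66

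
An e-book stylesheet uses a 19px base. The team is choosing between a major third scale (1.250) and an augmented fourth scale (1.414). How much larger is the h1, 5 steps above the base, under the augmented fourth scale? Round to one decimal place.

49.4px

Major third: 19.0 × 1.250⁵ = 57.983px
Augmented fourth: 19.0 × 1.414⁵ = 107.399px
Difference: 107.399 − 57.983 = 49.416px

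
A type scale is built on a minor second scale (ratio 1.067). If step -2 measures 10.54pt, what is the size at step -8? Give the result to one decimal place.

10.54 ÷ 1.067⁶ = 10.54 ÷ 1.47566 ≈ 7.143

7.1pt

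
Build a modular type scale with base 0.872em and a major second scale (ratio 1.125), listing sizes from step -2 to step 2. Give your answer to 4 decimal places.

0.6890em, 0.7751em, 0.8720em, 0.9810em, 1.1036em

Step -2: 0.872 ÷ 1.125² = 0.6890
Step -1: 0.872 ÷ 1.125 = 0.7751
Step 0: 0.872em
Step 1: 0.872 × 1.125 = 0.9810
Step 2: 0.872 × 1.125² = 1.1036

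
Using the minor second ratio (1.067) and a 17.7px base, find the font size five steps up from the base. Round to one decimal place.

Every step multiplies by the scale ratio.
17.7 × 1.067⁵ = 17.7 × 1.38300 ≈ 24.48

24.5px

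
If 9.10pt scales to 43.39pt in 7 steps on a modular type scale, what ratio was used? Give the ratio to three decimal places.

r⁷ = 43.39 / 9.10, so r = (43.39/9.10)^(1/7).
r = 4.7681^(1/7) ≈ 1.2500

1.250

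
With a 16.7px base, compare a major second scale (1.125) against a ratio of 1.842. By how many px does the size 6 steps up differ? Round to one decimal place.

618.5px

Major second: 16.7 × 1.125⁶ = 33.856px
At 1.842: 16.7 × 1.842⁶ = 652.310px
Difference: 652.310 − 33.856 = 618.454px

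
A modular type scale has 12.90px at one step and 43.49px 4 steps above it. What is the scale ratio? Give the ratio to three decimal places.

1.355

r⁴ = 43.49 / 12.90, so r = (43.49/12.90)^(1/4).
r = 3.3713^(1/4) ≈ 1.3550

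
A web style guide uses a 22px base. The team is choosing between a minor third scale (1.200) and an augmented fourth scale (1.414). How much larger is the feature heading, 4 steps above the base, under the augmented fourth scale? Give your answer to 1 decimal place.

42.3px

Minor third: 22.0 × 1.200⁴ = 45.619px
Augmented fourth: 22.0 × 1.414⁴ = 87.947px
Difference: 87.947 − 45.619 = 42.328px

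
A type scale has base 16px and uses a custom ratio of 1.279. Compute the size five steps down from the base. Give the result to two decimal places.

4.67px

Each step on a modular scale multiplies by the ratio, so the size n steps from the base is base × ratioⁿ.
16.0 ÷ 1.279⁵ = 16.0 ÷ 3.42257 ≈ 4.67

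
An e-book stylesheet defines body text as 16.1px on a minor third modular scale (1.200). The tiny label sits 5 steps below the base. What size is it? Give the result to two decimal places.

6.47px

16.1 ÷ 1.200⁵ = 16.1 ÷ 2.48832 ≈ 6.47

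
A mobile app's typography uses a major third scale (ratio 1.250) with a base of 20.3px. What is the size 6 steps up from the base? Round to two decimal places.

77.44px

Each step on a modular scale multiplies by the ratio, so the size n steps from the base is base × ratioⁿ.
20.3 × 1.250⁶ = 20.3 × 3.81470 ≈ 77.44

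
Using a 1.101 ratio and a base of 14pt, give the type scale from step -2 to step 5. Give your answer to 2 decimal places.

11.55pt, 12.72pt, 14.00pt, 15.41pt, 16.97pt, 18.68pt, 20.57pt, 22.65pt

Step -2: 14.0 ÷ 1.101² = 11.55
Step -1: 14.0 ÷ 1.101 = 12.72
Step 0: 14pt
Step 1: 14.0 × 1.101 = 15.41
Step 2: 14.0 × 1.101² = 16.97
Step 3: 14.0 × 1.101³ = 18.68
Step 4: 14.0 × 1.101⁴ = 20.57
Step 5: 14.0 × 1.101⁵ = 22.65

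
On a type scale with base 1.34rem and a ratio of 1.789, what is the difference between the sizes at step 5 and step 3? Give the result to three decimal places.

Step 3: 1.34 × 1.789³ = 7.67248rem
Step 5: 1.34 × 1.789⁵ = 24.55594rem
Difference: 24.55594 − 7.67248 = 16.88346rem

16.883rem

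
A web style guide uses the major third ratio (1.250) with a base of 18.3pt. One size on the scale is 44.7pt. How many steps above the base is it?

1.250ⁿ = 44.7 / 18.3 = 2.4426
n = ln(2.4426) / ln(1.250) = 0.8931 / 0.2231 ≈ 4.00

4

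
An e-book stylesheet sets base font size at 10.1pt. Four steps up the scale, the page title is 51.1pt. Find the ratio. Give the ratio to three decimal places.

1.500

r⁴ = 51.1 / 10.1, so r = (51.1/10.1)^(1/4).
r = 5.0594^(1/4) ≈ 1.4998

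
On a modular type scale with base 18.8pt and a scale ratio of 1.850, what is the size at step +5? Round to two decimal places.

407.40pt

Each step on a modular scale multiplies by the ratio, so the size n steps from the base is base × ratioⁿ.
18.8 × 1.850⁵ = 18.8 × 21.66999 ≈ 407.40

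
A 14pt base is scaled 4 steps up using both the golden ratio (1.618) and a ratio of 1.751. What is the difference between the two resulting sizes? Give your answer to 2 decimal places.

Golden ratio: 14.0 × 1.618⁴ = 95.9494pt
At 1.751: 14.0 × 1.751⁴ = 131.6051pt
Difference: 131.6051 − 95.9494 = 35.6557pt

35.66pt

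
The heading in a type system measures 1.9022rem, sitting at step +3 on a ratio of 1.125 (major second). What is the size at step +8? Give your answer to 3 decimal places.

1.9022 × 1.125⁵ = 1.9022 × 1.80203 ≈ 3.428

3.428rem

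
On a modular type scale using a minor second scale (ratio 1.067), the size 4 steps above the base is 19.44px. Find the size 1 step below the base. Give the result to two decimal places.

14.06px

The gap is -1 − (4) = -5 steps, so the factor is 1.067^-5.
19.44 ÷ 1.067⁵ = 19.44 ÷ 1.38300 ≈ 14.056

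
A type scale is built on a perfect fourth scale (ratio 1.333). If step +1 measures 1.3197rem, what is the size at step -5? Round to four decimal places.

The gap is -5 − (1) = -6 steps, so the factor is 1.333^-6.
1.3197 ÷ 1.333⁶ = 1.3197 ÷ 5.61023 ≈ 0.2352

0.2352rem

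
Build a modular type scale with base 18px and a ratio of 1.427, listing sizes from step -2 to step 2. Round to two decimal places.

8.84px, 12.61px, 18.00px, 25.69px, 36.65px

Step -2: 18.0 ÷ 1.427² = 8.84
Step -1: 18.0 ÷ 1.427 = 12.61
Step 0: 18px
Step 1: 18.0 × 1.427 = 25.69
Step 2: 18.0 × 1.427² = 36.65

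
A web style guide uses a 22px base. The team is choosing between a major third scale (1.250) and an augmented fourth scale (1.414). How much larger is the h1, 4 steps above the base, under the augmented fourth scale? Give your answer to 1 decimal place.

Major third: 22.0 × 1.250⁴ = 53.711px
Augmented fourth: 22.0 × 1.414⁴ = 87.947px
Difference: 87.947 − 53.711 = 34.236px

34.2px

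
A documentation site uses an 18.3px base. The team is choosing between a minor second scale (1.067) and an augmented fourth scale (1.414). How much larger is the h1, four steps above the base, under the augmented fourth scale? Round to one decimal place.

49.4px

Minor second: 18.3 × 1.067⁴ = 23.720px
Augmented fourth: 18.3 × 1.414⁴ = 73.156px
Difference: 73.156 − 23.720 = 49.436px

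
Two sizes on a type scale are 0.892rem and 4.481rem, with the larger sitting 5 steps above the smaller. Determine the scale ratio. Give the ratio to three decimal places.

1.381

r⁵ = 4.481 / 0.892, so r = (4.481/0.892)^(1/5).
r = 5.0235^(1/5) ≈ 1.3810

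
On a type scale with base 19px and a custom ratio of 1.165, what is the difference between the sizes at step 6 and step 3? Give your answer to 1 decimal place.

Step 3: 19.0 × 1.165³ = 30.042px
Step 6: 19.0 × 1.165⁶ = 47.502px
Difference: 47.502 − 30.042 = 17.460px

17.5px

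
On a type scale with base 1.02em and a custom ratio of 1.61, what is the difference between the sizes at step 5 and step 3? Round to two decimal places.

6.78em

Step 3: 1.02 × 1.61³ = 4.2567em
Step 5: 1.02 × 1.61⁵ = 11.0339em
Difference: 11.0339 − 4.2567 = 6.7772em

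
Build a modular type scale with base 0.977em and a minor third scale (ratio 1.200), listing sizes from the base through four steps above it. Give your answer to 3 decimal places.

Step 0: 0.977em
Step 1: 0.977 × 1.200 = 1.172
Step 2: 0.977 × 1.200² = 1.407
Step 3: 0.977 × 1.200³ = 1.688
Step 4: 0.977 × 1.200⁴ = 2.026

0.977em, 1.172em, 1.407em, 1.688em, 2.026em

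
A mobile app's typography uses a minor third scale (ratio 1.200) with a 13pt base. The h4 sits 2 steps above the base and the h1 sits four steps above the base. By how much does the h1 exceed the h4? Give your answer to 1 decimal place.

8.2pt

Step 2: 13.0 × 1.200² = 18.720pt
Step 4: 13.0 × 1.200⁴ = 26.957pt
Difference: 26.957 − 18.720 = 8.237pt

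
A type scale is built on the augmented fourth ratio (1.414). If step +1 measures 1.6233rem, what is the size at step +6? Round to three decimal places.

1.6233 × 1.414⁵ = 1.6233 × 5.65258 ≈ 9.176

9.176rem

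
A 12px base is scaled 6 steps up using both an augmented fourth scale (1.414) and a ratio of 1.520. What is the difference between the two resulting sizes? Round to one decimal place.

52.1px

Augmented fourth: 12.0 × 1.414⁶ = 95.913px
At 1.520: 12.0 × 1.520⁶ = 147.994px
Difference: 147.994 − 95.913 = 52.081px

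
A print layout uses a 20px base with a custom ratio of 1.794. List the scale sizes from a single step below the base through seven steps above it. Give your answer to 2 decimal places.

11.15px, 20.00px, 35.88px, 64.37px, 115.48px, 207.17px, 371.66px, 666.75px, 1196.15px

Step -1: 20.0 ÷ 1.794 = 11.15
Step 0: 20px
Step 1: 20.0 × 1.794 = 35.88
Step 2: 20.0 × 1.794² = 64.37
Step 3: 20.0 × 1.794³ = 115.48
Step 4: 20.0 × 1.794⁴ = 207.17
Step 5: 20.0 × 1.794⁵ = 371.66
Step 6: 20.0 × 1.794⁶ = 666.75
Step 7: 20.0 × 1.794⁷ = 1196.15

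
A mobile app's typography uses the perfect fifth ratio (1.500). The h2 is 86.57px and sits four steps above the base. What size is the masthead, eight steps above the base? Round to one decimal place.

86.57 × 1.500⁴ = 86.57 × 5.06250 ≈ 438.261

438.3px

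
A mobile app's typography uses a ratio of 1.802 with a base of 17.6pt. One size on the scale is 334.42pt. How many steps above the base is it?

5

1.802ⁿ = 334.42 / 17.6 = 19.0011
n = ln(19.0011) / ln(1.802) = 2.9445 / 0.5889 ≈ 5.00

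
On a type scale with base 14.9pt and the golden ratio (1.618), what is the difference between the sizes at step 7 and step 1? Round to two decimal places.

408.44pt

Step 1: 14.9 × 1.618 = 24.1082pt
Step 7: 14.9 × 1.618⁷ = 432.5496pt
Difference: 432.5496 − 24.1082 = 408.4414pt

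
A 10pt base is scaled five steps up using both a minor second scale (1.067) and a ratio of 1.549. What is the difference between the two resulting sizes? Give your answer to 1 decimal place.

75.3pt

Minor second: 10.0 × 1.067⁵ = 13.830pt
At 1.549: 10.0 × 1.549⁵ = 89.178pt
Difference: 89.178 − 13.830 = 75.348pt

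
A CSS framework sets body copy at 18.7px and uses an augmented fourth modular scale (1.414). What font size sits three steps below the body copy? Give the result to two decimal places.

Each step on a modular scale multiplies by the ratio, so the size n steps from the base is base × ratioⁿ.
18.7 ÷ 1.414³ = 18.7 ÷ 2.82715 ≈ 6.61

6.61px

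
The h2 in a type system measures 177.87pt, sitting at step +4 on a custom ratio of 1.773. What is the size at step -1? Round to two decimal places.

The gap is -1 − (4) = -5 steps, so the factor is 1.773^-5.
177.87 ÷ 1.773⁵ = 177.87 ÷ 17.52039 ≈ 10.152

10.15pt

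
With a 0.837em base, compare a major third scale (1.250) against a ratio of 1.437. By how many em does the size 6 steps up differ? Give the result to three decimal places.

Major third: 0.837 × 1.250⁶ = 3.19290em
At 1.437: 0.837 × 1.437⁶ = 7.36998em
Difference: 7.36998 − 3.19290 = 4.17708em

4.177em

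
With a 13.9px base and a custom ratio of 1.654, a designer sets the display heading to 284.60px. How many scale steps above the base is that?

1.654ⁿ = 284.60 / 13.9 = 20.4748
n = ln(20.4748) / ln(1.654) = 3.0192 / 0.5032 ≈ 6.00

6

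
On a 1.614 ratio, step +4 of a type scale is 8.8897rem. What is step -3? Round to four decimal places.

The gap is -3 − (4) = -7 steps, so the factor is 1.614^-7.
8.8897 ÷ 1.614⁷ = 8.8897 ÷ 28.53151 ≈ 0.3116

0.3116rem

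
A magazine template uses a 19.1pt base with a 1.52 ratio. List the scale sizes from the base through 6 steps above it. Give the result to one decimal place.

Step 0: 19.1pt
Step 1: 19.1 × 1.52 = 29.0
Step 2: 19.1 × 1.52² = 44.1
Step 3: 19.1 × 1.52³ = 67.1
Step 4: 19.1 × 1.52⁴ = 102.0
Step 5: 19.1 × 1.52⁵ = 155.0
Step 6: 19.1 × 1.52⁶ = 235.6

19.1pt, 29.0pt, 44.1pt, 67.1pt, 102.0pt, 155.0pt, 235.6pt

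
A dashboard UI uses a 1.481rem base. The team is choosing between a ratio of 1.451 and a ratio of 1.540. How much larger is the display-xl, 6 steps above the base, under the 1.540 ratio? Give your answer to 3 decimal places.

At 1.451: 1.481 × 1.451⁶ = 13.82164rem
At 1.540: 1.481 × 1.540⁶ = 19.75511rem
Difference: 19.75511 − 13.82164 = 5.93347rem

5.933rem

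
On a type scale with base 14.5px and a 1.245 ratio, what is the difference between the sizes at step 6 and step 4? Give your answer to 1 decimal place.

19.2px

Step 4: 14.5 × 1.245⁴ = 34.837px
Step 6: 14.5 × 1.245⁶ = 53.999px
Difference: 53.999 − 34.837 = 19.162px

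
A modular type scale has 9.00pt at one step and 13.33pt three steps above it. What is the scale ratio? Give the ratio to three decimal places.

r³ = 13.33 / 9.00, so r = (13.33/9.00)^(1/3).
r = 1.4811^(1/3) ≈ 1.1399

1.140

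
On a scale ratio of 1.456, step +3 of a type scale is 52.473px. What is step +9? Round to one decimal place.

499.9px

52.473 × 1.456⁶ = 52.473 × 9.52727 ≈ 499.924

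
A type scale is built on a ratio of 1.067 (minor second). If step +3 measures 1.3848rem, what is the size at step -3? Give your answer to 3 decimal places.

0.938rem

Moving from step +3 to step -3 is 6 steps down, so divide by r⁶.
1.3848 ÷ 1.067⁶ = 1.3848 ÷ 1.47566 ≈ 0.938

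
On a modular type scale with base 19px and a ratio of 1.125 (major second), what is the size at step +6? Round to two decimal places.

38.52px

19.0 × 1.125⁶ = 19.0 × 2.02729 ≈ 38.52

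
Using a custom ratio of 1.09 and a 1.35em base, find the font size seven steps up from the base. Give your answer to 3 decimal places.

2.468em

1.35 × 1.09⁷ = 1.35 × 1.82804 ≈ 2.468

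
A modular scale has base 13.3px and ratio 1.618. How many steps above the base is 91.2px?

4

1.618ⁿ = 91.2 / 13.3 = 6.8571
n = ln(6.8571) / ln(1.618) = 1.9253 / 0.4812 ≈ 4.00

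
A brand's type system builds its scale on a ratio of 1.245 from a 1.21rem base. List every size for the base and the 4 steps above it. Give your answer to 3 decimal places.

Step 0: 1.21rem
Step 1: 1.21 × 1.245 = 1.506
Step 2: 1.21 × 1.245² = 1.876
Step 3: 1.21 × 1.245³ = 2.335
Step 4: 1.21 × 1.245⁴ = 2.907

1.210rem, 1.506rem, 1.876rem, 2.335rem, 2.907rem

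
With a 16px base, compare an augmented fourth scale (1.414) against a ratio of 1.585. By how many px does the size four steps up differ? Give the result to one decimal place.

Augmented fourth: 16.0 × 1.414⁴ = 63.961px
At 1.585: 16.0 × 1.585⁴ = 100.980px
Difference: 100.980 − 63.961 = 37.019px

37.0px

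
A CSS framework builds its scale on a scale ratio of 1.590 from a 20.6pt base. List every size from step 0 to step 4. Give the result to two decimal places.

20.60pt, 32.75pt, 52.08pt, 82.81pt, 131.66pt

Step 0: 20.6pt
Step 1: 20.6 × 1.590 = 32.75
Step 2: 20.6 × 1.590² = 52.08
Step 3: 20.6 × 1.590³ = 82.81
Step 4: 20.6 × 1.590⁴ = 131.66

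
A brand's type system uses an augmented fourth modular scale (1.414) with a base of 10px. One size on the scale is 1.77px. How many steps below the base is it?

5

1.414ⁿ = 10 / 1.77 = 5.6497
n = ln(5.6497) / ln(1.414) = 1.7316 / 0.3464 ≈ 5.00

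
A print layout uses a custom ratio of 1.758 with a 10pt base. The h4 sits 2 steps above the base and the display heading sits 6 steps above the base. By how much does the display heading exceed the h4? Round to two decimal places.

264.29pt

Step 2: 10.0 × 1.758² = 30.9056pt
Step 6: 10.0 × 1.758⁶ = 295.1979pt
Difference: 295.1979 − 30.9056 = 264.2923pt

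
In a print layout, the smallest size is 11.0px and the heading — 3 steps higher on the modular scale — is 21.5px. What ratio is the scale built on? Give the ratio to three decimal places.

r³ = 21.5 / 11.0, so r = (21.5/11.0)^(1/3).
r = 1.9545^(1/3) ≈ 1.2503

1.250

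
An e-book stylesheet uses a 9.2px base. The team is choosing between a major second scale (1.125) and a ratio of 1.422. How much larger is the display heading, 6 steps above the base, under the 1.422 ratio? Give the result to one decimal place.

Major second: 9.2 × 1.125⁶ = 18.651px
At 1.422: 9.2 × 1.422⁶ = 76.065px
Difference: 76.065 − 18.651 = 57.414px

57.4px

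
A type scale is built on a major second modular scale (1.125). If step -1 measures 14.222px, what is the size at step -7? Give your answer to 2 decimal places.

14.222 ÷ 1.125⁶ = 14.222 ÷ 2.02729 ≈ 7.015

7.02px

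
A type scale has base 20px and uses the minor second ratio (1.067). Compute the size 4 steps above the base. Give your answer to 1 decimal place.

20.0 × 1.067⁴ = 20.0 × 1.29616 ≈ 25.92

25.9px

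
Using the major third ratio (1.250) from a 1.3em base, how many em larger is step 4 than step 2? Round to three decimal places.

1.143em

Step 2: 1.3 × 1.250² = 2.03125em
Step 4: 1.3 × 1.250⁴ = 3.17383em
Difference: 3.17383 − 2.03125 = 1.14258em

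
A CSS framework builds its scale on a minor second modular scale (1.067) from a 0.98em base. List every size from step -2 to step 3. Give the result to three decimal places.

Step -2: 0.98 ÷ 1.067² = 0.861
Step -1: 0.98 ÷ 1.067 = 0.918
Step 0: 0.98em
Step 1: 0.98 × 1.067 = 1.046
Step 2: 0.98 × 1.067² = 1.116
Step 3: 0.98 × 1.067³ = 1.190

0.861em, 0.918em, 0.980em, 1.046em, 1.116em, 1.190em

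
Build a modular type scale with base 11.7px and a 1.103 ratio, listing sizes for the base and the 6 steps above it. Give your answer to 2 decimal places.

11.70px, 12.91px, 14.23px, 15.70px, 17.32px, 19.10px, 21.07px

Step 0: 11.7px
Step 1: 11.7 × 1.103 = 12.91
Step 2: 11.7 × 1.103² = 14.23
Step 3: 11.7 × 1.103³ = 15.70
Step 4: 11.7 × 1.103⁴ = 17.32
Step 5: 11.7 × 1.103⁵ = 19.10
Step 6: 11.7 × 1.103⁶ = 21.07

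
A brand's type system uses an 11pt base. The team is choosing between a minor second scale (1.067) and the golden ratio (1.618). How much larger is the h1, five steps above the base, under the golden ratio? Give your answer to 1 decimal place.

106.8pt

Minor second: 11.0 × 1.067⁵ = 15.213pt
Golden ratio: 11.0 × 1.618⁵ = 121.979pt
Difference: 121.979 − 15.213 = 106.766pt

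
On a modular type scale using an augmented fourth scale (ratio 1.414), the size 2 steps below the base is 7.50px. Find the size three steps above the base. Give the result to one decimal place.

Moving from step -2 to step +3 is 5 steps up, so multiply by r⁵.
7.50 × 1.414⁵ = 7.50 × 5.65258 ≈ 42.394

42.4px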